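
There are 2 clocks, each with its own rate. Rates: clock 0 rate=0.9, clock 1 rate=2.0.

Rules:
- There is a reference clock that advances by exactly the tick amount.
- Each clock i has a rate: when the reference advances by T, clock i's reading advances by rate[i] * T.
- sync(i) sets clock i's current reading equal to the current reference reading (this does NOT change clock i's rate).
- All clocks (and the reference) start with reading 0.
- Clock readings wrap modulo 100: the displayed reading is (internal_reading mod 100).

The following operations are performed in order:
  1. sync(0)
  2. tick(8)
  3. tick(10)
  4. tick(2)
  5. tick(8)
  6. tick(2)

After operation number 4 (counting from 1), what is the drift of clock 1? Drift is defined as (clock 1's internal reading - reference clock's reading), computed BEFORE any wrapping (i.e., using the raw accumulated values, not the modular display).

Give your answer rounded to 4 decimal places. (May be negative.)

After op 1 sync(0): ref=0.0000 raw=[0.0000 0.0000]
After op 2 tick(8): ref=8.0000 raw=[7.2000 16.0000]
After op 3 tick(10): ref=18.0000 raw=[16.2000 36.0000]
After op 4 tick(2): ref=20.0000 raw=[18.0000 40.0000]
Drift of clock 1 after op 4: 40.0000 - 20.0000 = 20.0000

Answer: 20.0000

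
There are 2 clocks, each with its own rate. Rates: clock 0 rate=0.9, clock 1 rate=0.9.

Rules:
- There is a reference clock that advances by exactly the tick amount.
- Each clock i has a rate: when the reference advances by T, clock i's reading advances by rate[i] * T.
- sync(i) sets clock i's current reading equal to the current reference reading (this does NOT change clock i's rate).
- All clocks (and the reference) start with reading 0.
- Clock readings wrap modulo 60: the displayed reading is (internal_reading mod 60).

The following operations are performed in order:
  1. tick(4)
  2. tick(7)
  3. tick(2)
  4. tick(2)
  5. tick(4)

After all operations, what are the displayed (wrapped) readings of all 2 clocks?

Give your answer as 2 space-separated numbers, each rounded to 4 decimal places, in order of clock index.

After op 1 tick(4): ref=4.0000 raw=[3.6000 3.6000]
After op 2 tick(7): ref=11.0000 raw=[9.9000 9.9000]
After op 3 tick(2): ref=13.0000 raw=[11.7000 11.7000]
After op 4 tick(2): ref=15.0000 raw=[13.5000 13.5000]
After op 5 tick(4): ref=19.0000 raw=[17.1000 17.1000]
Wrap final raw readings (mod 60): 17.1000 mod 60 = 17.1000; 17.1000 mod 60 = 17.1000

Answer: 17.1000 17.1000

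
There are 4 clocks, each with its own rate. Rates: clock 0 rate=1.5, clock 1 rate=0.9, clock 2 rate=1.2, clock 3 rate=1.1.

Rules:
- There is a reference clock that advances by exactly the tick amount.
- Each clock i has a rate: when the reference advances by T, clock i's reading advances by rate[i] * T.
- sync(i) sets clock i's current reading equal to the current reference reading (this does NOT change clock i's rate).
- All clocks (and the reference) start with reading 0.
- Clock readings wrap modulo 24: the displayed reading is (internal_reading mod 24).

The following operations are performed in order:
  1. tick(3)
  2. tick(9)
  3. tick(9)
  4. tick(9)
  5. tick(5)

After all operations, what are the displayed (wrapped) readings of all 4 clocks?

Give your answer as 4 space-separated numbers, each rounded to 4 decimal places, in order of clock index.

Answer: 4.5000 7.5000 18.0000 14.5000

Derivation:
After op 1 tick(3): ref=3.0000 raw=[4.5000 2.7000 3.6000 3.3000]
After op 2 tick(9): ref=12.0000 raw=[18.0000 10.8000 14.4000 13.2000]
After op 3 tick(9): ref=21.0000 raw=[31.5000 18.9000 25.2000 23.1000]
After op 4 tick(9): ref=30.0000 raw=[45.0000 27.0000 36.0000 33.0000]
After op 5 tick(5): ref=35.0000 raw=[52.5000 31.5000 42.0000 38.5000]
Wrap final raw readings (mod 24): 52.5000 mod 24 = 4.5000; 31.5000 mod 24 = 7.5000; 42.0000 mod 24 = 18.0000; 38.5000 mod 24 = 14.5000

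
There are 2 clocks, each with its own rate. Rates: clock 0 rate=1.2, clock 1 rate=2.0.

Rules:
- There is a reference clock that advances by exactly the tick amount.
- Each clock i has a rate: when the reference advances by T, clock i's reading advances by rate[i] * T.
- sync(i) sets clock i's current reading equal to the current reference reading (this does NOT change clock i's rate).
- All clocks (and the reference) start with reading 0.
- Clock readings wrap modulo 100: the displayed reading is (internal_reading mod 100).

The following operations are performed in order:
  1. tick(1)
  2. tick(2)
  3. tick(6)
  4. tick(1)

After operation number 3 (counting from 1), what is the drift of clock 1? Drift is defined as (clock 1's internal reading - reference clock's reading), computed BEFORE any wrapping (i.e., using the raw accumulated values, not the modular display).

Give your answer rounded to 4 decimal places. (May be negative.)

After op 1 tick(1): ref=1.0000 raw=[1.2000 2.0000]
After op 2 tick(2): ref=3.0000 raw=[3.6000 6.0000]
After op 3 tick(6): ref=9.0000 raw=[10.8000 18.0000]
Drift of clock 1 after op 3: 18.0000 - 9.0000 = 9.0000

Answer: 9.0000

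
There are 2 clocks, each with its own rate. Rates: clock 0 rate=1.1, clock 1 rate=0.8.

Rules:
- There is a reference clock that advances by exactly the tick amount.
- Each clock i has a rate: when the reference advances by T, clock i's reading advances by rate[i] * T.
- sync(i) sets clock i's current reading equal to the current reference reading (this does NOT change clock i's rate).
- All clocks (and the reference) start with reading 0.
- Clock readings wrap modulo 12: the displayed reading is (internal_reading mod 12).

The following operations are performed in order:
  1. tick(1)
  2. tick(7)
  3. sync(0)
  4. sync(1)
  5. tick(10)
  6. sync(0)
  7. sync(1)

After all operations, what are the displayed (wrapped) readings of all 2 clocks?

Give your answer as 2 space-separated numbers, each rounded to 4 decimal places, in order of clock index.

After op 1 tick(1): ref=1.0000 raw=[1.1000 0.8000]
After op 2 tick(7): ref=8.0000 raw=[8.8000 6.4000]
After op 3 sync(0): ref=8.0000 raw=[8.0000 6.4000]
After op 4 sync(1): ref=8.0000 raw=[8.0000 8.0000]
After op 5 tick(10): ref=18.0000 raw=[19.0000 16.0000]
After op 6 sync(0): ref=18.0000 raw=[18.0000 16.0000]
After op 7 sync(1): ref=18.0000 raw=[18.0000 18.0000]
Wrap final raw readings (mod 12): 18.0000 mod 12 = 6.0000; 18.0000 mod 12 = 6.0000

Answer: 6.0000 6.0000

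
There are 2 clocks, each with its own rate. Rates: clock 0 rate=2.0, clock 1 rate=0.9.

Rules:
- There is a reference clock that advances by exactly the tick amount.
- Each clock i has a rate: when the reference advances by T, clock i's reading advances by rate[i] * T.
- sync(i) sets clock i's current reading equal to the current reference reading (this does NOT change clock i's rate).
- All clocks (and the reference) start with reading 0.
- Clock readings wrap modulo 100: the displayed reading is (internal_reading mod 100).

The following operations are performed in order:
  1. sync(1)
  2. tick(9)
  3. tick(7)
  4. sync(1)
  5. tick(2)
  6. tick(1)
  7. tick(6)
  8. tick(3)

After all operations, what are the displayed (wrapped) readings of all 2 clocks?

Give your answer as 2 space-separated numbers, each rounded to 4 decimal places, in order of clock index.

Answer: 56.0000 26.8000

Derivation:
After op 1 sync(1): ref=0.0000 raw=[0.0000 0.0000]
After op 2 tick(9): ref=9.0000 raw=[18.0000 8.1000]
After op 3 tick(7): ref=16.0000 raw=[32.0000 14.4000]
After op 4 sync(1): ref=16.0000 raw=[32.0000 16.0000]
After op 5 tick(2): ref=18.0000 raw=[36.0000 17.8000]
After op 6 tick(1): ref=19.0000 raw=[38.0000 18.7000]
After op 7 tick(6): ref=25.0000 raw=[50.0000 24.1000]
After op 8 tick(3): ref=28.0000 raw=[56.0000 26.8000]
Wrap final raw readings (mod 100): 56.0000 mod 100 = 56.0000; 26.8000 mod 100 = 26.8000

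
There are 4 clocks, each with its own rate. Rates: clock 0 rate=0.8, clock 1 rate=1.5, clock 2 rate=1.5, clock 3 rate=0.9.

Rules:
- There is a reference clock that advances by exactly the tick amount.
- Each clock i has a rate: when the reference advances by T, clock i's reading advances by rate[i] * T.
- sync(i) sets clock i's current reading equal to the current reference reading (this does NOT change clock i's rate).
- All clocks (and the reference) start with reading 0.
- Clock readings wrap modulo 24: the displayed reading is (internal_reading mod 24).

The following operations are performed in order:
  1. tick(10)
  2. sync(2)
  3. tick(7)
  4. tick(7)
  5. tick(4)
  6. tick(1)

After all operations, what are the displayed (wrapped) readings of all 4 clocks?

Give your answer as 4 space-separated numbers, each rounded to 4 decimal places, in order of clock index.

After op 1 tick(10): ref=10.0000 raw=[8.0000 15.0000 15.0000 9.0000]
After op 2 sync(2): ref=10.0000 raw=[8.0000 15.0000 10.0000 9.0000]
After op 3 tick(7): ref=17.0000 raw=[13.6000 25.5000 20.5000 15.3000]
After op 4 tick(7): ref=24.0000 raw=[19.2000 36.0000 31.0000 21.6000]
After op 5 tick(4): ref=28.0000 raw=[22.4000 42.0000 37.0000 25.2000]
After op 6 tick(1): ref=29.0000 raw=[23.2000 43.5000 38.5000 26.1000]
Wrap final raw readings (mod 24): 23.2000 mod 24 = 23.2000; 43.5000 mod 24 = 19.5000; 38.5000 mod 24 = 14.5000; 26.1000 mod 24 = 2.1000

Answer: 23.2000 19.5000 14.5000 2.1000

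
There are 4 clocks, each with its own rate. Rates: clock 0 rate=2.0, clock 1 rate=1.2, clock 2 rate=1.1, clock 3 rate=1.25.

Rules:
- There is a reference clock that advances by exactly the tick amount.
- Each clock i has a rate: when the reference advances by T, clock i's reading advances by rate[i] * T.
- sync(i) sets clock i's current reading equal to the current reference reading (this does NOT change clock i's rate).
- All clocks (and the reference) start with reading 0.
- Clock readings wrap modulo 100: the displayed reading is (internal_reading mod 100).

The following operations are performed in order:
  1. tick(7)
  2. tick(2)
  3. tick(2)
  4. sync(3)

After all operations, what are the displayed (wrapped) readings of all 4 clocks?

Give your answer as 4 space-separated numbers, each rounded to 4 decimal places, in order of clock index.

Answer: 22.0000 13.2000 12.1000 11.0000

Derivation:
After op 1 tick(7): ref=7.0000 raw=[14.0000 8.4000 7.7000 8.7500]
After op 2 tick(2): ref=9.0000 raw=[18.0000 10.8000 9.9000 11.2500]
After op 3 tick(2): ref=11.0000 raw=[22.0000 13.2000 12.1000 13.7500]
After op 4 sync(3): ref=11.0000 raw=[22.0000 13.2000 12.1000 11.0000]
Wrap final raw readings (mod 100): 22.0000 mod 100 = 22.0000; 13.2000 mod 100 = 13.2000; 12.1000 mod 100 = 12.1000; 11.0000 mod 100 = 11.0000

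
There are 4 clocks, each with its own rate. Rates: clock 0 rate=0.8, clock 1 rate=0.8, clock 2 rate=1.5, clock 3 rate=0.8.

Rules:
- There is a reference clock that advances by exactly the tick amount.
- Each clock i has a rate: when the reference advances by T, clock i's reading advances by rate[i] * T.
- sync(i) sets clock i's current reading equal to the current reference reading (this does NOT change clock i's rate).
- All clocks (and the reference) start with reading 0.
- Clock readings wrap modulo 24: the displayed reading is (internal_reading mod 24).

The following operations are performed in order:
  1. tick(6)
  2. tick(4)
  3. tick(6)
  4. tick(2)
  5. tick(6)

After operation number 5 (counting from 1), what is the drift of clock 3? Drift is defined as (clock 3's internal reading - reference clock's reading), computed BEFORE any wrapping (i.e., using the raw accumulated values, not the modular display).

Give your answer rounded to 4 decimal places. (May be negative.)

Answer: -4.8000

Derivation:
After op 1 tick(6): ref=6.0000 raw=[4.8000 4.8000 9.0000 4.8000]
After op 2 tick(4): ref=10.0000 raw=[8.0000 8.0000 15.0000 8.0000]
After op 3 tick(6): ref=16.0000 raw=[12.8000 12.8000 24.0000 12.8000]
After op 4 tick(2): ref=18.0000 raw=[14.4000 14.4000 27.0000 14.4000]
After op 5 tick(6): ref=24.0000 raw=[19.2000 19.2000 36.0000 19.2000]
Drift of clock 3 after op 5: 19.2000 - 24.0000 = -4.8000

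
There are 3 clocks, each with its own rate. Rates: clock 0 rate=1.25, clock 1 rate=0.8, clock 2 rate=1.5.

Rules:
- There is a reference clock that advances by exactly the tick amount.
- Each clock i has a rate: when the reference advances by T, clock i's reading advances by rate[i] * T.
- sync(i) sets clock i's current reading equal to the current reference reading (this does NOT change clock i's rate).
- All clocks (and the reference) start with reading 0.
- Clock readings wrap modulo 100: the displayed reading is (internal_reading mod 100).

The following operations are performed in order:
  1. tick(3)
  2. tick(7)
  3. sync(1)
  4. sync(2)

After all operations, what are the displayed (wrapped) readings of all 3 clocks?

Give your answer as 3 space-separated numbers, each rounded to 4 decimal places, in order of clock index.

After op 1 tick(3): ref=3.0000 raw=[3.7500 2.4000 4.5000]
After op 2 tick(7): ref=10.0000 raw=[12.5000 8.0000 15.0000]
After op 3 sync(1): ref=10.0000 raw=[12.5000 10.0000 15.0000]
After op 4 sync(2): ref=10.0000 raw=[12.5000 10.0000 10.0000]
Wrap final raw readings (mod 100): 12.5000 mod 100 = 12.5000; 10.0000 mod 100 = 10.0000; 10.0000 mod 100 = 10.0000

Answer: 12.5000 10.0000 10.0000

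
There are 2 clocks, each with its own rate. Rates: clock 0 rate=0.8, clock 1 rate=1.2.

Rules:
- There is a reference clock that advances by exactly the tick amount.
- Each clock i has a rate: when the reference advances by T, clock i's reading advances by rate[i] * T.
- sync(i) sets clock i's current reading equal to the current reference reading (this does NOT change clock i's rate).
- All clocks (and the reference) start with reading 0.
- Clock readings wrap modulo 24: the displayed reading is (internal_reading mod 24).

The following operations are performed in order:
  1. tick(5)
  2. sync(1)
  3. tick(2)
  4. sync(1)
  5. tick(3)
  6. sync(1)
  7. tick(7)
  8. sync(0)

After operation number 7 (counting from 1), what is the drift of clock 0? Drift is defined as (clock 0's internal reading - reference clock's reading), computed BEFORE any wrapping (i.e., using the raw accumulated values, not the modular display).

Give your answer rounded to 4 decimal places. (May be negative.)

Answer: -3.4000

Derivation:
After op 1 tick(5): ref=5.0000 raw=[4.0000 6.0000]
After op 2 sync(1): ref=5.0000 raw=[4.0000 5.0000]
After op 3 tick(2): ref=7.0000 raw=[5.6000 7.4000]
After op 4 sync(1): ref=7.0000 raw=[5.6000 7.0000]
After op 5 tick(3): ref=10.0000 raw=[8.0000 10.6000]
After op 6 sync(1): ref=10.0000 raw=[8.0000 10.0000]
After op 7 tick(7): ref=17.0000 raw=[13.6000 18.4000]
Drift of clock 0 after op 7: 13.6000 - 17.0000 = -3.4000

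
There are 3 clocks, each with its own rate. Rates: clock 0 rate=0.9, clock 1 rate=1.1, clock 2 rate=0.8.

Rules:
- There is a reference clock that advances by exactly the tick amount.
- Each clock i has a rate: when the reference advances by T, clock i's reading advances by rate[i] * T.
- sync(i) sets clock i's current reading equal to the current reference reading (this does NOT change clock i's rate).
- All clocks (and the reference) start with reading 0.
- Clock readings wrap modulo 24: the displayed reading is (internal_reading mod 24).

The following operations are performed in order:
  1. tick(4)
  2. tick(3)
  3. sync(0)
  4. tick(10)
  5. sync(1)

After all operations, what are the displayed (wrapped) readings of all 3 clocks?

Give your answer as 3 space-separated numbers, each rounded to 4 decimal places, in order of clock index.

Answer: 16.0000 17.0000 13.6000

Derivation:
After op 1 tick(4): ref=4.0000 raw=[3.6000 4.4000 3.2000]
After op 2 tick(3): ref=7.0000 raw=[6.3000 7.7000 5.6000]
After op 3 sync(0): ref=7.0000 raw=[7.0000 7.7000 5.6000]
After op 4 tick(10): ref=17.0000 raw=[16.0000 18.7000 13.6000]
After op 5 sync(1): ref=17.0000 raw=[16.0000 17.0000 13.6000]
Wrap final raw readings (mod 24): 16.0000 mod 24 = 16.0000; 17.0000 mod 24 = 17.0000; 13.6000 mod 24 = 13.6000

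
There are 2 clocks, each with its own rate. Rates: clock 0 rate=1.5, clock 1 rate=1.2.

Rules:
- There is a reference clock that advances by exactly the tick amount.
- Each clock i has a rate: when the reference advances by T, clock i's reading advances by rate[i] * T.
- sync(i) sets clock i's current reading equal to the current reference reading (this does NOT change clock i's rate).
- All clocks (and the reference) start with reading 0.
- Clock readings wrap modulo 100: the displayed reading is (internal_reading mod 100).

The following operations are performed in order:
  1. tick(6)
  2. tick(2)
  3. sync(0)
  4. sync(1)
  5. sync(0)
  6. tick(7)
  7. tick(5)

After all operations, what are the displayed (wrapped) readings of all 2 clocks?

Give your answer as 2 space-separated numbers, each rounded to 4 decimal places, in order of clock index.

After op 1 tick(6): ref=6.0000 raw=[9.0000 7.2000]
After op 2 tick(2): ref=8.0000 raw=[12.0000 9.6000]
After op 3 sync(0): ref=8.0000 raw=[8.0000 9.6000]
After op 4 sync(1): ref=8.0000 raw=[8.0000 8.0000]
After op 5 sync(0): ref=8.0000 raw=[8.0000 8.0000]
After op 6 tick(7): ref=15.0000 raw=[18.5000 16.4000]
After op 7 tick(5): ref=20.0000 raw=[26.0000 22.4000]
Wrap final raw readings (mod 100): 26.0000 mod 100 = 26.0000; 22.4000 mod 100 = 22.4000

Answer: 26.0000 22.4000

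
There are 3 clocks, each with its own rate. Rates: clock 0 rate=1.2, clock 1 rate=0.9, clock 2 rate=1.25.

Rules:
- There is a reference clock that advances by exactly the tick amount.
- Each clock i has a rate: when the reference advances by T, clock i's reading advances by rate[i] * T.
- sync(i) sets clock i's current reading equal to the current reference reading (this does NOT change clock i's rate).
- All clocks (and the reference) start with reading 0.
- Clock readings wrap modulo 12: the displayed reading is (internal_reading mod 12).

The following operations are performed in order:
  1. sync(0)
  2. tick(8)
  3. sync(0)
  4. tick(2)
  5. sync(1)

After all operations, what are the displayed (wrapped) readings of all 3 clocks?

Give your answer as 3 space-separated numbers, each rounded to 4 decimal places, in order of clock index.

After op 1 sync(0): ref=0.0000 raw=[0.0000 0.0000 0.0000]
After op 2 tick(8): ref=8.0000 raw=[9.6000 7.2000 10.0000]
After op 3 sync(0): ref=8.0000 raw=[8.0000 7.2000 10.0000]
After op 4 tick(2): ref=10.0000 raw=[10.4000 9.0000 12.5000]
After op 5 sync(1): ref=10.0000 raw=[10.4000 10.0000 12.5000]
Wrap final raw readings (mod 12): 10.4000 mod 12 = 10.4000; 10.0000 mod 12 = 10.0000; 12.5000 mod 12 = 0.5000

Answer: 10.4000 10.0000 0.5000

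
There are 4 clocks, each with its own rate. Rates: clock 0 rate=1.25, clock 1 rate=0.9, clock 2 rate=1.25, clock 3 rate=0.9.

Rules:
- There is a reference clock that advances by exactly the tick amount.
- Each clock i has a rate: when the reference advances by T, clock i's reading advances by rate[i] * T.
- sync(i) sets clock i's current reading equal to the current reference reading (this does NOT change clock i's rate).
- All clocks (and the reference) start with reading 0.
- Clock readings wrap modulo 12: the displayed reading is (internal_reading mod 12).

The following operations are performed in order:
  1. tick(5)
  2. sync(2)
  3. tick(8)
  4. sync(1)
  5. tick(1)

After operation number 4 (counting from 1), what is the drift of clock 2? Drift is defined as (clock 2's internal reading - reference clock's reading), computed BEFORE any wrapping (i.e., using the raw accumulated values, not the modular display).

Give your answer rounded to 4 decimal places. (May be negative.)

After op 1 tick(5): ref=5.0000 raw=[6.2500 4.5000 6.2500 4.5000]
After op 2 sync(2): ref=5.0000 raw=[6.2500 4.5000 5.0000 4.5000]
After op 3 tick(8): ref=13.0000 raw=[16.2500 11.7000 15.0000 11.7000]
After op 4 sync(1): ref=13.0000 raw=[16.2500 13.0000 15.0000 11.7000]
Drift of clock 2 after op 4: 15.0000 - 13.0000 = 2.0000

Answer: 2.0000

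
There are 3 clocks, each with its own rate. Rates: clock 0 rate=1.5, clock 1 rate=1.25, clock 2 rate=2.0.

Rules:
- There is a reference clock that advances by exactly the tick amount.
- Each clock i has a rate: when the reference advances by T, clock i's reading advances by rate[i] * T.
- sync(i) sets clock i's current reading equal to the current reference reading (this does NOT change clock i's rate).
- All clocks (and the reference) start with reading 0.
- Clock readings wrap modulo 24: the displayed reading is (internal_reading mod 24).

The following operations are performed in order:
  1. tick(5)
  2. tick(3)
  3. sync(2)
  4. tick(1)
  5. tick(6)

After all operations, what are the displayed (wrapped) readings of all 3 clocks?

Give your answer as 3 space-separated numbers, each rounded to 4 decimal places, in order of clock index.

After op 1 tick(5): ref=5.0000 raw=[7.5000 6.2500 10.0000]
After op 2 tick(3): ref=8.0000 raw=[12.0000 10.0000 16.0000]
After op 3 sync(2): ref=8.0000 raw=[12.0000 10.0000 8.0000]
After op 4 tick(1): ref=9.0000 raw=[13.5000 11.2500 10.0000]
After op 5 tick(6): ref=15.0000 raw=[22.5000 18.7500 22.0000]
Wrap final raw readings (mod 24): 22.5000 mod 24 = 22.5000; 18.7500 mod 24 = 18.7500; 22.0000 mod 24 = 22.0000

Answer: 22.5000 18.7500 22.0000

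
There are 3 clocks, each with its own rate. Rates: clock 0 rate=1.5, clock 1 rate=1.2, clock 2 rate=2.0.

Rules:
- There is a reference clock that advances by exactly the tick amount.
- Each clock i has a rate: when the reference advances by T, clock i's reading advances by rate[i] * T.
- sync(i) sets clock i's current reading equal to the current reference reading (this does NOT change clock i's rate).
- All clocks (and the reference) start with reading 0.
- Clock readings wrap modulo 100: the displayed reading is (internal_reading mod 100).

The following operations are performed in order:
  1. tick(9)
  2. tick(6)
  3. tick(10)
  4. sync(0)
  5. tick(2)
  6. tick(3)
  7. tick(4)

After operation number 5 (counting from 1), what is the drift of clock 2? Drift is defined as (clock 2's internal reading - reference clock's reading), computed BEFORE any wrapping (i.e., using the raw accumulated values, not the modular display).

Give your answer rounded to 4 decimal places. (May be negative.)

Answer: 27.0000

Derivation:
After op 1 tick(9): ref=9.0000 raw=[13.5000 10.8000 18.0000]
After op 2 tick(6): ref=15.0000 raw=[22.5000 18.0000 30.0000]
After op 3 tick(10): ref=25.0000 raw=[37.5000 30.0000 50.0000]
After op 4 sync(0): ref=25.0000 raw=[25.0000 30.0000 50.0000]
After op 5 tick(2): ref=27.0000 raw=[28.0000 32.4000 54.0000]
Drift of clock 2 after op 5: 54.0000 - 27.0000 = 27.0000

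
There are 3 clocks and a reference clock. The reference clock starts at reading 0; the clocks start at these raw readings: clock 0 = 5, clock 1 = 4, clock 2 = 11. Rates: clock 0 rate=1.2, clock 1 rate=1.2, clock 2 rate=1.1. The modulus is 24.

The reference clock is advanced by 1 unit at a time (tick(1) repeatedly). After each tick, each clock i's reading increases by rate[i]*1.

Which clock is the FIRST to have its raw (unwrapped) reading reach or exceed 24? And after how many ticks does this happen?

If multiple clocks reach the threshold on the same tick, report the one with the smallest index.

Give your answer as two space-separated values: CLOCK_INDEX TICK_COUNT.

clock 0: start=5, rate=1.2, needs 24-5 = 19; ticks = ceil(19/1.2) = ceil(15.8333) = 16; reading at tick 16 = 5 + 1.2*16 = 24.2000
clock 1: start=4, rate=1.2, needs 24-4 = 20; ticks = ceil(20/1.2) = ceil(16.6667) = 17; reading at tick 17 = 4 + 1.2*17 = 24.4000
clock 2: start=11, rate=1.1, needs 24-11 = 13; ticks = ceil(13/1.1) = ceil(11.8182) = 12; reading at tick 12 = 11 + 1.1*12 = 24.2000
Minimum tick count = 12; winners = [2]; smallest index = 2

Answer: 2 12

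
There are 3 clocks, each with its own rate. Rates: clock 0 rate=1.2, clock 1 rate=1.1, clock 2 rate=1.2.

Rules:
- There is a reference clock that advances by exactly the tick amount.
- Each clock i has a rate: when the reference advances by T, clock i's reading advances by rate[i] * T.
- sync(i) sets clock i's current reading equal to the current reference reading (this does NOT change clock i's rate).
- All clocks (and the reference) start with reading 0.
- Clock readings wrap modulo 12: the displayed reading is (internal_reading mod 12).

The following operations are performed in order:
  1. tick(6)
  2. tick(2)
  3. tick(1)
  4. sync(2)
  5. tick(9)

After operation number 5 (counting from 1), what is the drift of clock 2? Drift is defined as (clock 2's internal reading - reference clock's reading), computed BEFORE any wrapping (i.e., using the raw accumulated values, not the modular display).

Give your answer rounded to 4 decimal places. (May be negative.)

After op 1 tick(6): ref=6.0000 raw=[7.2000 6.6000 7.2000]
After op 2 tick(2): ref=8.0000 raw=[9.6000 8.8000 9.6000]
After op 3 tick(1): ref=9.0000 raw=[10.8000 9.9000 10.8000]
After op 4 sync(2): ref=9.0000 raw=[10.8000 9.9000 9.0000]
After op 5 tick(9): ref=18.0000 raw=[21.6000 19.8000 19.8000]
Drift of clock 2 after op 5: 19.8000 - 18.0000 = 1.8000

Answer: 1.8000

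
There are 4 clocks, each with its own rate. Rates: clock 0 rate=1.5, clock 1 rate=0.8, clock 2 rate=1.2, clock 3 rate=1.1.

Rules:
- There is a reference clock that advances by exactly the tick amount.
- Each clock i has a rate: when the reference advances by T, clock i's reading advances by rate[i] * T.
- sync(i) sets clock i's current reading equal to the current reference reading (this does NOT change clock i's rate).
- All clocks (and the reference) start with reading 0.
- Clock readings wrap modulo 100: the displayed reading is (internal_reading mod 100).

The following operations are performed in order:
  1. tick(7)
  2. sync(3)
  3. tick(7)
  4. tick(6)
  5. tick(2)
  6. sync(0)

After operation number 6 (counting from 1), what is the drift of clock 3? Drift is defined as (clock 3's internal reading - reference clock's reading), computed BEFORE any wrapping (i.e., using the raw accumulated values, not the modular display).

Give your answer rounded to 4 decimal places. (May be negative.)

After op 1 tick(7): ref=7.0000 raw=[10.5000 5.6000 8.4000 7.7000]
After op 2 sync(3): ref=7.0000 raw=[10.5000 5.6000 8.4000 7.0000]
After op 3 tick(7): ref=14.0000 raw=[21.0000 11.2000 16.8000 14.7000]
After op 4 tick(6): ref=20.0000 raw=[30.0000 16.0000 24.0000 21.3000]
After op 5 tick(2): ref=22.0000 raw=[33.0000 17.6000 26.4000 23.5000]
After op 6 sync(0): ref=22.0000 raw=[22.0000 17.6000 26.4000 23.5000]
Drift of clock 3 after op 6: 23.5000 - 22.0000 = 1.5000

Answer: 1.5000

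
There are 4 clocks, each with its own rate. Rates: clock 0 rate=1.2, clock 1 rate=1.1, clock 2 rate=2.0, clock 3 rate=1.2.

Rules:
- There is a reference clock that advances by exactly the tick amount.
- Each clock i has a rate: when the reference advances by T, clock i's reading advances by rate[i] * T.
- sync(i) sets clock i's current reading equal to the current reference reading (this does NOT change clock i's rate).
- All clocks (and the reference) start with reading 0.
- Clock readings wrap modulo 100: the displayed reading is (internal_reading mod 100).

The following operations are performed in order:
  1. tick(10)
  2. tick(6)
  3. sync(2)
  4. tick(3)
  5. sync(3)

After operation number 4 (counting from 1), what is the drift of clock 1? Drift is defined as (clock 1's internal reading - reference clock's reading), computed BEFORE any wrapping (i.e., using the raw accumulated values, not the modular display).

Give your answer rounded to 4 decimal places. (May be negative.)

Answer: 1.9000

Derivation:
After op 1 tick(10): ref=10.0000 raw=[12.0000 11.0000 20.0000 12.0000]
After op 2 tick(6): ref=16.0000 raw=[19.2000 17.6000 32.0000 19.2000]
After op 3 sync(2): ref=16.0000 raw=[19.2000 17.6000 16.0000 19.2000]
After op 4 tick(3): ref=19.0000 raw=[22.8000 20.9000 22.0000 22.8000]
Drift of clock 1 after op 4: 20.9000 - 19.0000 = 1.9000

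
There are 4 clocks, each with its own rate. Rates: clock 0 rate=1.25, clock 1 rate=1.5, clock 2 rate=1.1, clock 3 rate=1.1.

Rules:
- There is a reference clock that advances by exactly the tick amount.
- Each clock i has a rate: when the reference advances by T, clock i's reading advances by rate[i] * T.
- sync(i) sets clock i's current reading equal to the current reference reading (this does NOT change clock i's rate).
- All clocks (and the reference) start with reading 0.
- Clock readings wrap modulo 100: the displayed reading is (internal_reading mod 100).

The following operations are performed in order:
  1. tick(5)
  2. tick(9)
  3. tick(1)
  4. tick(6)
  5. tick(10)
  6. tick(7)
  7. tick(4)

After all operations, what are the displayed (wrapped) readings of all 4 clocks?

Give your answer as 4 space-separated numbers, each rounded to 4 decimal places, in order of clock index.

After op 1 tick(5): ref=5.0000 raw=[6.2500 7.5000 5.5000 5.5000]
After op 2 tick(9): ref=14.0000 raw=[17.5000 21.0000 15.4000 15.4000]
After op 3 tick(1): ref=15.0000 raw=[18.7500 22.5000 16.5000 16.5000]
After op 4 tick(6): ref=21.0000 raw=[26.2500 31.5000 23.1000 23.1000]
After op 5 tick(10): ref=31.0000 raw=[38.7500 46.5000 34.1000 34.1000]
After op 6 tick(7): ref=38.0000 raw=[47.5000 57.0000 41.8000 41.8000]
After op 7 tick(4): ref=42.0000 raw=[52.5000 63.0000 46.2000 46.2000]
Wrap final raw readings (mod 100): 52.5000 mod 100 = 52.5000; 63.0000 mod 100 = 63.0000; 46.2000 mod 100 = 46.2000; 46.2000 mod 100 = 46.2000

Answer: 52.5000 63.0000 46.2000 46.2000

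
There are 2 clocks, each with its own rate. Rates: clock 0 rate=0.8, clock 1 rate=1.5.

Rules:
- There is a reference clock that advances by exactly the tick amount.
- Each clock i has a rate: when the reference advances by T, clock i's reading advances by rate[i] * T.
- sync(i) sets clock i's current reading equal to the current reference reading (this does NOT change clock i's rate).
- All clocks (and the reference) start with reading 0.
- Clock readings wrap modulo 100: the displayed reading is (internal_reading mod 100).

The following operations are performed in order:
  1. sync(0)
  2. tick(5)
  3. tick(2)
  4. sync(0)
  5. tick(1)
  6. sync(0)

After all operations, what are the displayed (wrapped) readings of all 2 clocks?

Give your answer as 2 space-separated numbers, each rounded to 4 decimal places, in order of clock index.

After op 1 sync(0): ref=0.0000 raw=[0.0000 0.0000]
After op 2 tick(5): ref=5.0000 raw=[4.0000 7.5000]
After op 3 tick(2): ref=7.0000 raw=[5.6000 10.5000]
After op 4 sync(0): ref=7.0000 raw=[7.0000 10.5000]
After op 5 tick(1): ref=8.0000 raw=[7.8000 12.0000]
After op 6 sync(0): ref=8.0000 raw=[8.0000 12.0000]
Wrap final raw readings (mod 100): 8.0000 mod 100 = 8.0000; 12.0000 mod 100 = 12.0000

Answer: 8.0000 12.0000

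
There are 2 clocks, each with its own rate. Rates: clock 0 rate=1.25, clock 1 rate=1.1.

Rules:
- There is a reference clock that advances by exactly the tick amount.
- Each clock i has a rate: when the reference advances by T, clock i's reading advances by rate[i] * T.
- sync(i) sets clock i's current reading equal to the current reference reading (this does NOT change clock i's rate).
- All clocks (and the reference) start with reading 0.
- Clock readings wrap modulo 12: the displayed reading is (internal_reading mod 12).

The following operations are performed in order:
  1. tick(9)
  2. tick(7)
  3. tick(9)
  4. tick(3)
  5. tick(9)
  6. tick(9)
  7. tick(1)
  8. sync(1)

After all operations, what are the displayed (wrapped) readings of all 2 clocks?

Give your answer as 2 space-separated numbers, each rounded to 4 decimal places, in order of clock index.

Answer: 10.7500 11.0000

Derivation:
After op 1 tick(9): ref=9.0000 raw=[11.2500 9.9000]
After op 2 tick(7): ref=16.0000 raw=[20.0000 17.6000]
After op 3 tick(9): ref=25.0000 raw=[31.2500 27.5000]
After op 4 tick(3): ref=28.0000 raw=[35.0000 30.8000]
After op 5 tick(9): ref=37.0000 raw=[46.2500 40.7000]
After op 6 tick(9): ref=46.0000 raw=[57.5000 50.6000]
After op 7 tick(1): ref=47.0000 raw=[58.7500 51.7000]
After op 8 sync(1): ref=47.0000 raw=[58.7500 47.0000]
Wrap final raw readings (mod 12): 58.7500 mod 12 = 10.7500; 47.0000 mod 12 = 11.0000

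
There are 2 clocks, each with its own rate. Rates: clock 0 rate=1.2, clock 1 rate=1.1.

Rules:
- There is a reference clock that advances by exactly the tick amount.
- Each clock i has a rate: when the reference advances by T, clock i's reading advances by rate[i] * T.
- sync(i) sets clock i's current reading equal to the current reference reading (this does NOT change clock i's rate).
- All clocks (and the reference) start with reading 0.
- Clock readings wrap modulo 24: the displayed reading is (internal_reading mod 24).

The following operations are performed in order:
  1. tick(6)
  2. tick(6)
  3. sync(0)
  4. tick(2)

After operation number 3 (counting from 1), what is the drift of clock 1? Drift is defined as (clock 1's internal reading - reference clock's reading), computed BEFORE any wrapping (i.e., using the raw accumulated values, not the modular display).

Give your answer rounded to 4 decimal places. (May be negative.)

Answer: 1.2000

Derivation:
After op 1 tick(6): ref=6.0000 raw=[7.2000 6.6000]
After op 2 tick(6): ref=12.0000 raw=[14.4000 13.2000]
After op 3 sync(0): ref=12.0000 raw=[12.0000 13.2000]
Drift of clock 1 after op 3: 13.2000 - 12.0000 = 1.2000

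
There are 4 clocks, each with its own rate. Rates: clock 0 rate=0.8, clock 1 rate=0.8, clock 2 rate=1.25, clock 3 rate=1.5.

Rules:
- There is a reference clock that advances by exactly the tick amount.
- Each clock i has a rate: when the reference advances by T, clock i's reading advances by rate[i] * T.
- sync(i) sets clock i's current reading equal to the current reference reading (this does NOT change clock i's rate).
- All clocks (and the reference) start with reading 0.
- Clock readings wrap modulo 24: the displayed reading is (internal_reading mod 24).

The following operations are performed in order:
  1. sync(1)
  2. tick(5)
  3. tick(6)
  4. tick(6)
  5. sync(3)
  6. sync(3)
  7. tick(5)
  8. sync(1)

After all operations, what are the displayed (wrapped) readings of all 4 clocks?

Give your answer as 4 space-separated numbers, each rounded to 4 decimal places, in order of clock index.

After op 1 sync(1): ref=0.0000 raw=[0.0000 0.0000 0.0000 0.0000]
After op 2 tick(5): ref=5.0000 raw=[4.0000 4.0000 6.2500 7.5000]
After op 3 tick(6): ref=11.0000 raw=[8.8000 8.8000 13.7500 16.5000]
After op 4 tick(6): ref=17.0000 raw=[13.6000 13.6000 21.2500 25.5000]
After op 5 sync(3): ref=17.0000 raw=[13.6000 13.6000 21.2500 17.0000]
After op 6 sync(3): ref=17.0000 raw=[13.6000 13.6000 21.2500 17.0000]
After op 7 tick(5): ref=22.0000 raw=[17.6000 17.6000 27.5000 24.5000]
After op 8 sync(1): ref=22.0000 raw=[17.6000 22.0000 27.5000 24.5000]
Wrap final raw readings (mod 24): 17.6000 mod 24 = 17.6000; 22.0000 mod 24 = 22.0000; 27.5000 mod 24 = 3.5000; 24.5000 mod 24 = 0.5000

Answer: 17.6000 22.0000 3.5000 0.5000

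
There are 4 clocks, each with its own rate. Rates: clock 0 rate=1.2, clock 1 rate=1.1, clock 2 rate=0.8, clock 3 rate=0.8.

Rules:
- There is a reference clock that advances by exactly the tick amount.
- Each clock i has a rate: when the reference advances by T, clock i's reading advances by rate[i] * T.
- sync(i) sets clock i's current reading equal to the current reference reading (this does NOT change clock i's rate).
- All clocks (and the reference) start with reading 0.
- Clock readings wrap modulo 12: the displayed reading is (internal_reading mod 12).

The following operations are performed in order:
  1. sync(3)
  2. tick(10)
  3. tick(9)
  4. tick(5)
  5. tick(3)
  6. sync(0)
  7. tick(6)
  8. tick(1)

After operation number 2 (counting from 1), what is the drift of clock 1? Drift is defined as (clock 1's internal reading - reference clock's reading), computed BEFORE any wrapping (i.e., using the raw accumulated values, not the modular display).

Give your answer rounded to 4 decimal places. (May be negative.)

Answer: 1.0000

Derivation:
After op 1 sync(3): ref=0.0000 raw=[0.0000 0.0000 0.0000 0.0000]
After op 2 tick(10): ref=10.0000 raw=[12.0000 11.0000 8.0000 8.0000]
Drift of clock 1 after op 2: 11.0000 - 10.0000 = 1.0000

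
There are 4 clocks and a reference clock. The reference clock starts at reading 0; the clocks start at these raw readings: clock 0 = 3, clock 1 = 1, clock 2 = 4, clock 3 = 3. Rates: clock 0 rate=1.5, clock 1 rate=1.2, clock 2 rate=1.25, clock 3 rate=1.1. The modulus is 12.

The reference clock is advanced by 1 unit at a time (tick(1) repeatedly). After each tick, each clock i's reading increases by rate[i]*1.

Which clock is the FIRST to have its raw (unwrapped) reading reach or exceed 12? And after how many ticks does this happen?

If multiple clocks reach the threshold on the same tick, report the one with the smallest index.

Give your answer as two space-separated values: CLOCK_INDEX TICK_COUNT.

Answer: 0 6

Derivation:
clock 0: start=3, rate=1.5, needs 12-3 = 9; ticks = ceil(9/1.5) = ceil(6.0000) = 6; reading at tick 6 = 3 + 1.5*6 = 12.0000
clock 1: start=1, rate=1.2, needs 12-1 = 11; ticks = ceil(11/1.2) = ceil(9.1667) = 10; reading at tick 10 = 1 + 1.2*10 = 13.0000
clock 2: start=4, rate=1.25, needs 12-4 = 8; ticks = ceil(8/1.25) = ceil(6.4000) = 7; reading at tick 7 = 4 + 1.25*7 = 12.7500
clock 3: start=3, rate=1.1, needs 12-3 = 9; ticks = ceil(9/1.1) = ceil(8.1818) = 9; reading at tick 9 = 3 + 1.1*9 = 12.9000
Minimum tick count = 6; winners = [0]; smallest index = 0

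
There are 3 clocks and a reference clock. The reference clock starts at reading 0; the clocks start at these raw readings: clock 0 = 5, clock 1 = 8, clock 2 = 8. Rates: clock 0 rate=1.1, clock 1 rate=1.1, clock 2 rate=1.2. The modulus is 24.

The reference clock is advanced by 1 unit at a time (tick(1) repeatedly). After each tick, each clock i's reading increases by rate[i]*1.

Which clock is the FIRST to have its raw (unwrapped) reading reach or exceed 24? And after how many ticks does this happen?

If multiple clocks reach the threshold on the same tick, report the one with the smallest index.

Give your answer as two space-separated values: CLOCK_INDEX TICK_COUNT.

clock 0: start=5, rate=1.1, needs 24-5 = 19; ticks = ceil(19/1.1) = ceil(17.2727) = 18; reading at tick 18 = 5 + 1.1*18 = 24.8000
clock 1: start=8, rate=1.1, needs 24-8 = 16; ticks = ceil(16/1.1) = ceil(14.5455) = 15; reading at tick 15 = 8 + 1.1*15 = 24.5000
clock 2: start=8, rate=1.2, needs 24-8 = 16; ticks = ceil(16/1.2) = ceil(13.3333) = 14; reading at tick 14 = 8 + 1.2*14 = 24.8000
Minimum tick count = 14; winners = [2]; smallest index = 2

Answer: 2 14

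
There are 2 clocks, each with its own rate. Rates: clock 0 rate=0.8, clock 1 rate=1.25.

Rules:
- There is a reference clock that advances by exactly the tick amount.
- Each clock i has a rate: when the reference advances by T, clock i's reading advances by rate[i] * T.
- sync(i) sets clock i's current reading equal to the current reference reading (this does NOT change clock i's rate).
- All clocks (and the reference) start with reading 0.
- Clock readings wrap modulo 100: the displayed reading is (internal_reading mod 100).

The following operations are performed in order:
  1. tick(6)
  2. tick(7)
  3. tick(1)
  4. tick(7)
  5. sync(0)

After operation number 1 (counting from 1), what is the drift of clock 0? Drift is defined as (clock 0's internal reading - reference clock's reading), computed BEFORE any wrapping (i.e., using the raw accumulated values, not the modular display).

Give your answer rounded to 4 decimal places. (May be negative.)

After op 1 tick(6): ref=6.0000 raw=[4.8000 7.5000]
Drift of clock 0 after op 1: 4.8000 - 6.0000 = -1.2000

Answer: -1.2000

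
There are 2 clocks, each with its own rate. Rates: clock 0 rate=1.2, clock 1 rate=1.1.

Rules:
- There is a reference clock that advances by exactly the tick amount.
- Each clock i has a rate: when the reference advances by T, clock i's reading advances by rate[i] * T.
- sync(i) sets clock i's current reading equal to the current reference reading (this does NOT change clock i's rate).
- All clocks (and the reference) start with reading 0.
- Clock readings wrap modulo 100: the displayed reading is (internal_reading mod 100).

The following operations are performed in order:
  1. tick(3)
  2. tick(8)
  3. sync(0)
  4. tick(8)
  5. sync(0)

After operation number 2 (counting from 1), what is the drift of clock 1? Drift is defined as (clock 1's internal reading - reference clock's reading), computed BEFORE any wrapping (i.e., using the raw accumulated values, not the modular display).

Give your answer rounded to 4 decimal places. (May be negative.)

After op 1 tick(3): ref=3.0000 raw=[3.6000 3.3000]
After op 2 tick(8): ref=11.0000 raw=[13.2000 12.1000]
Drift of clock 1 after op 2: 12.1000 - 11.0000 = 1.1000

Answer: 1.1000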